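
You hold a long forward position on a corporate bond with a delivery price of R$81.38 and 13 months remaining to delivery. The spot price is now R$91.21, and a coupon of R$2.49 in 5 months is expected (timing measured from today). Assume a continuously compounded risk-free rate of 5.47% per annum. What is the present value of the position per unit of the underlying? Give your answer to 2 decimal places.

PV(remaining coupons) I = 2.49·e^(−0.0547·5/12) = 2.4339
Current forward F = (S − I)·e^(rT) = (91.21 − 2.4339)·e^(0.0547·13/12) = 88.7761 × 1.061049 = 94.1958
Value (long) = (F − K)·e^(−rT) = (94.1958 − 81.38) × 0.942463 = 12.0784
Value = R$12.08

R$12.08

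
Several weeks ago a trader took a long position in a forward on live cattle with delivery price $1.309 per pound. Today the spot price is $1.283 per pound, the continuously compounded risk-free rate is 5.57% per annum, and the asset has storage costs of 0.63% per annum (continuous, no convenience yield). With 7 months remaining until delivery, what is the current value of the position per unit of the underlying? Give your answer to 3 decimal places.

$0.021 per pound

Current fair forward for the remaining 7 months: F = S·e^((r + u)·T), (r + u) = 0.0557 + 0.0063 = 0.0620
F = 1.283 · e^(0.0620 × 7/12) = 1.283 × 1.036829 = 1.3303
Value of long forward = (F − K)·e^(−rT) = (1.3303 − 1.309) · e^(−0.0557·7/12)
= 0.0213 × 0.968031 = 0.021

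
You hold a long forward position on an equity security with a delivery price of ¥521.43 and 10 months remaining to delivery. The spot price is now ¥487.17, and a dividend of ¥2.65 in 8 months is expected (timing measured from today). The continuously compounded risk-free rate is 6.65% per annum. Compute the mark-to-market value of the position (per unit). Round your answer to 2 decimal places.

PV(remaining dividends) I = 2.65·e^(−0.0665·8/12) = 2.5351
Current forward F = (S − I)·e^(rT) = (487.17 − 2.5351)·e^(0.0665·10/12) = 484.6349 × 1.056981 = 512.2499
Value (long) = (F − K)·e^(−rT) = (512.2499 − 521.43) × 0.946091 = -8.6852
Value = -¥8.69

-¥8.69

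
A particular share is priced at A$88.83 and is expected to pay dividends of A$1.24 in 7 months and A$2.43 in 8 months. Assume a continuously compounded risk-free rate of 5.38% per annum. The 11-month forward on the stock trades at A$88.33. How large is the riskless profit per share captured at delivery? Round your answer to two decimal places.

PV(dividends) I = 1.24·e^(−0.0538·7/12) + 2.43·e^(−0.0538·8/12) = 3.5461
Fair forward F* = (S − I)·e^(rT) = (88.83 − 3.5461)·e^0.049317 = 85.2839 × 1.050553 = 89.5953
Market A$88.33 < fair 89.5953: forward underpriced → reverse cash-and-carry (short the stock, invest proceeds at r, pay the dividends, go long the forward).
Profit at T = |F_mkt − F*| = |88.33 − 89.5953| = A$1.27 per share

A$1.27 per share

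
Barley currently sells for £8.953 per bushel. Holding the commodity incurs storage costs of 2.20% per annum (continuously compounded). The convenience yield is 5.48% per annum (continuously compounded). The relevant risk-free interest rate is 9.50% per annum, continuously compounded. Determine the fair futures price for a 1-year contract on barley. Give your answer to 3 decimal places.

£9.528 per bushel

Net carry = r + u − y = 0.0950 + 0.0220 − 0.0548 = 0.0622
F = S·e^((r+u−y)T) = 8.953 · e^(0.0622 × 1) = 8.953 · e^0.062200
= 8.953 × 1.064175 = £9.528 per bushel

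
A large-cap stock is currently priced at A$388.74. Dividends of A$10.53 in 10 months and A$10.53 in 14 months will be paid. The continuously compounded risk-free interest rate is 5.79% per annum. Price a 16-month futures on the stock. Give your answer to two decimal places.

A$398.47

PV(dividends) I = 10.53·e^(−0.0579·10/12) + 10.53·e^(−0.0579·14/12)
I = 10.0340 + 9.8422 = 19.8762
F = (S − I)·e^(rT) = (388.74 − 19.8762) · e^(0.0579·16/12)
= 368.8638 · e^0.077200 = 368.8638 × 1.080258 = A$398.47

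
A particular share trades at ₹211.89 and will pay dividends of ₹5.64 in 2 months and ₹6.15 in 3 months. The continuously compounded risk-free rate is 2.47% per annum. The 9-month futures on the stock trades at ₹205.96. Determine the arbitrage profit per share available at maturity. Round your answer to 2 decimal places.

PV(dividends) I = 5.64·e^(−0.0247·2/12) + 6.15·e^(−0.0247·3/12) = 11.7290
Fair futures F* = (S − I)·e^(rT) = (211.89 − 11.7290)·e^0.018525 = 200.1610 × 1.018698 = 203.9036
Market ₹205.96 > fair 203.9036: forward overpriced → cash-and-carry (borrow at r, buy the stock and collect the dividends, short the forward).
Profit at T = |F_mkt − F*| = |205.96 − 203.9036| = ₹2.06 per share

₹2.06 per share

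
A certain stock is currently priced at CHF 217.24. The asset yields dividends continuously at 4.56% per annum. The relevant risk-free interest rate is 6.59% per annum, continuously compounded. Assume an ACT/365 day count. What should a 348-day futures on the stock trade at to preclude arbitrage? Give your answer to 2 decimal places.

CHF 221.49

F = S·e^((r − q)T) = 217.24 · e^((0.0659 − 0.0456) × 348/365)
= 217.24 · e^0.019355 = 217.24 × 1.019544
F = CHF 221.49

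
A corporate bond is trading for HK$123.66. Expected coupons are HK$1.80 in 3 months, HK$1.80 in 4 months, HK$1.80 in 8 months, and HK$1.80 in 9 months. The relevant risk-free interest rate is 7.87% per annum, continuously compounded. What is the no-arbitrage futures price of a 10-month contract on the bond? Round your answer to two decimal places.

HK$124.65

PV(coupons) I = 1.80·e^(−0.0787·3/12) + 1.80·e^(−0.0787·4/12) + 1.80·e^(−0.0787·8/12) + 1.80·e^(−0.0787·9/12)
I = 1.7649 + 1.7534 + 1.7080 + 1.6968 = 6.9231
F = (S − I)·e^(rT) = (123.66 − 6.9231) · e^(0.0787·10/12)
= 116.7369 · e^0.065583 = 116.7369 × 1.067781 = HK$124.65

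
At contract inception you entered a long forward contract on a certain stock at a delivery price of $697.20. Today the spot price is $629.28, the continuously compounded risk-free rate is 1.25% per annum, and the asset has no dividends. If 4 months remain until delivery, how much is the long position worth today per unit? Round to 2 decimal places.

-$65.02

Current fair forward for the remaining 4 months: F = S·e^(r·T), r = 0.0125
F = 629.28 · e^(0.0125 × 4/12) = 629.28 × 1.004175 = 631.9072
Value of long forward = (F − K)·e^(−rT) = (631.9072 − 697.20) · e^(−0.0125·4/12)
= -65.2928 × 0.995842 = -65.02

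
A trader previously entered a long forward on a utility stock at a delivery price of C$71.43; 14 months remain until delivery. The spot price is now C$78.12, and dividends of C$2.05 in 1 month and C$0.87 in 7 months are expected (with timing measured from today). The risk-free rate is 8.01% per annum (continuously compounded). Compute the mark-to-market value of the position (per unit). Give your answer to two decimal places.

PV(remaining dividends) I = 2.05·e^(−0.0801·1/12) + 0.87·e^(−0.0801·7/12) = 2.8666
Current forward F = (S − I)·e^(rT) = (78.12 − 2.8666)·e^(0.0801·14/12) = 75.2534 × 1.097956 = 82.6249
Value (long) = (F − K)·e^(−rT) = (82.6249 − 71.43) × 0.910784 = 10.1961
Value = C$10.20

C$10.20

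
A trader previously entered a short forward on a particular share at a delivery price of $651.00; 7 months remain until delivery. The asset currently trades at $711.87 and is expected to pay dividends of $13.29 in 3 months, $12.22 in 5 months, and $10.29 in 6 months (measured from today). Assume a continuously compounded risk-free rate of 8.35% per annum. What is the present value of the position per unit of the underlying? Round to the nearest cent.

-$57.13

PV(remaining dividends) I = 13.29·e^(−0.0835·3/12) + 12.22·e^(−0.0835·5/12) + 10.29·e^(−0.0835·6/12) = 34.6868
Current forward F = (S − I)·e^(rT) = (711.87 − 34.6868)·e^(0.0835·7/12) = 677.1832 × 1.049914 = 710.9841
Value (long) = (F − K)·e^(−rT) = (710.9841 − 651.00) × 0.952459 = 57.1324
Short position value = −(long value) = -$57.13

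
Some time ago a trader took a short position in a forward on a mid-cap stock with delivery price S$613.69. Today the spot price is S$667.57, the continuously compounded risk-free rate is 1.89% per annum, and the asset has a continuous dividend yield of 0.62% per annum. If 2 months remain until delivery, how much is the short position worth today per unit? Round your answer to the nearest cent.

Current fair forward for the remaining 2 months: F = S·e^((r − q)·T), (r − q) = 0.0189 − 0.0062 = 0.0127
F = 667.57 · e^(0.0127 × 2/12) = 667.57 × 1.002119 = 668.9846
Value of long forward = (F − K)·e^(−rT) = (668.9846 − 613.69) · e^(−0.0189·2/12)
= 55.2946 × 0.996855 = 55.12
Short position value = −(long value) = -S$55.12

-S$55.12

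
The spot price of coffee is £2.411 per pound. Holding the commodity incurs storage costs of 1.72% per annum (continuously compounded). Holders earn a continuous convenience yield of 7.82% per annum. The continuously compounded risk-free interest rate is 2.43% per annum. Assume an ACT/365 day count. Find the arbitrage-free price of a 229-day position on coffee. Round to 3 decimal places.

£2.356 per pound

Net carry = r + u − y = 0.0243 + 0.0172 − 0.0782 = -0.0367
F = S·e^((r+u−y)T) = 2.411 · e^(-0.0367 × 229/365) = 2.411 · e^-0.023025
= 2.411 × 0.977238 = £2.356 per pound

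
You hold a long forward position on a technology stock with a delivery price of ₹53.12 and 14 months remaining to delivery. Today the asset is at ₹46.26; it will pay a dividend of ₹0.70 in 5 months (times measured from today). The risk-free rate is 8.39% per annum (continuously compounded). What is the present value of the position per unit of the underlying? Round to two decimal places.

-₹2.58

PV(remaining dividends) I = 0.70·e^(−0.0839·5/12) = 0.6760
Current forward F = (S − I)·e^(rT) = (46.26 − 0.6760)·e^(0.0839·14/12) = 45.5840 × 1.102834 = 50.2716
Value (long) = (F − K)·e^(−rT) = (50.2716 − 53.12) × 0.906755 = -2.5828
Value = -₹2.58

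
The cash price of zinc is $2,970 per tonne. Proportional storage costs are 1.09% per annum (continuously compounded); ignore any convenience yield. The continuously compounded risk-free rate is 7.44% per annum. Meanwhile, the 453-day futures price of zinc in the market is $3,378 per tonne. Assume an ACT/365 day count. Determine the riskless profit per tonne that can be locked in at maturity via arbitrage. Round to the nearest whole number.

Fair futures: F* = S·e^(carry·T), with carry = (r + u) = 0.0744 + 0.0109 = 0.0853
F* = 2970 · e^(0.0853 × 453/365) = 2970 · e^0.105865 = 2970 × 1.111672 = $3301.6658
Market $3378 > fair $3301.6658: forward overpriced → cash-and-carry (buy spot, short the forward).
At maturity, profit = |F_mkt − F*| = |3378 − 3301.6658| = $76 per tonne

$76 per tonne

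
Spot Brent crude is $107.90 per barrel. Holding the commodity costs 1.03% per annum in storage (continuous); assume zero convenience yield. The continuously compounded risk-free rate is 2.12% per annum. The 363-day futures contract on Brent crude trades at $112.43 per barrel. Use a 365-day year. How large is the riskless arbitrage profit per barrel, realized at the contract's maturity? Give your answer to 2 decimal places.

Fair futures: F* = S·e^(carry·T), with carry = (r + u) = 0.0212 + 0.0103 = 0.0315
F* = 107.90 · e^(0.0315 × 363/365) = 107.90 · e^0.031327 = 107.90 × 1.031823 = $111.3337
Market $112.43 > fair $111.3337: forward overpriced → cash-and-carry (buy spot, short the forward).
At maturity, profit = |F_mkt − F*| = |112.43 − 111.3337| = $1.10 per barrel

$1.10 per barrel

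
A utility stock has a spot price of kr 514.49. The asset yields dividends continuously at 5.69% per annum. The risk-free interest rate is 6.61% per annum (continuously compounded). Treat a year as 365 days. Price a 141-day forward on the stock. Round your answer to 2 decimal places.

kr 516.32

F = S·e^((r − q)T) = 514.49 · e^((0.0661 − 0.0569) × 141/365)
= 514.49 · e^0.003554 = 514.49 × 1.003560
F = kr 516.32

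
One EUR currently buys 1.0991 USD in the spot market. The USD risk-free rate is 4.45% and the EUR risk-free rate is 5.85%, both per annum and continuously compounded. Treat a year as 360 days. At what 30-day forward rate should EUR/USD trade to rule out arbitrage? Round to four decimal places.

F = S·e^((r_USD − r_EUR)T) = 1.0991 · e^((0.0445 − 0.0585) × 30/360)
= 1.0991 · e^-0.001167 = 1.0991 × 0.998834
F = 1.0978 USD per EUR

1.0978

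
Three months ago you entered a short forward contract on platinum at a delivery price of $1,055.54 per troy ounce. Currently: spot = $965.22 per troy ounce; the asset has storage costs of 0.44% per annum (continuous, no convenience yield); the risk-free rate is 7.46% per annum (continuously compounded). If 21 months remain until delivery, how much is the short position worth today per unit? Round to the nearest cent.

-$46.33 per troy ounce

Current fair forward for the remaining 21 months: F = S·e^((r + u)·T), (r + u) = 0.0746 + 0.0044 = 0.0790
F = 965.22 · e^(0.0790 × 21/12) = 965.22 × 1.148263 = 1108.3264
Value of long forward = (F − K)·e^(−rT) = (1108.3264 − 1055.54) · e^(−0.0746·21/12)
= 52.7864 × 0.877613 = 46.33
Short position value = −(long value) = -$46.33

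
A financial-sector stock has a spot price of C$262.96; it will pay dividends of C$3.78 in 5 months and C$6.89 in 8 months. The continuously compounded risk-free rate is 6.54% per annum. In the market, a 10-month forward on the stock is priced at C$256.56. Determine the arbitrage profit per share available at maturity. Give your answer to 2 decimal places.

PV(dividends) I = 3.78·e^(−0.0654·5/12) + 6.89·e^(−0.0654·8/12) = 10.2744
Fair forward F* = (S − I)·e^(rT) = (262.96 − 10.2744)·e^0.054500 = 252.6856 × 1.056012 = 266.8390
Market C$256.56 < fair 266.8390: forward underpriced → reverse cash-and-carry (short the stock, invest proceeds at r, pay the dividends, go long the forward).
Profit at T = |F_mkt − F*| = |256.56 − 266.8390| = C$10.28 per share

C$10.28 per share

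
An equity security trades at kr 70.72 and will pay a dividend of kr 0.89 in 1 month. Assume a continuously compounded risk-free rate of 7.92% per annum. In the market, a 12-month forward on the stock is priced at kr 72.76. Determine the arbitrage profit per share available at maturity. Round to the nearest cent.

PV(dividends) I = 0.89·e^(−0.0792·1/12) = 0.8841
Fair forward F* = (S − I)·e^(rT) = (70.72 − 0.8841)·e^0.079200 = 69.8359 × 1.082421 = 75.5918
Market kr 72.76 < fair 75.5918: forward underpriced → reverse cash-and-carry (short the stock, invest proceeds at r, pay the dividends, go long the forward).
Profit at T = |F_mkt − F*| = |72.76 − 75.5918| = kr 2.83 per share

kr 2.83 per share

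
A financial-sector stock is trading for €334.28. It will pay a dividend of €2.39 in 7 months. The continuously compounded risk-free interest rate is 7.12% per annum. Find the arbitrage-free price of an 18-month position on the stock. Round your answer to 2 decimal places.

€369.41

PV(dividends) I = 2.39·e^(−0.0712·7/12)
I = 2.2928
F = (S − I)·e^(rT) = (334.28 − 2.2928) · e^(0.0712·18/12)
= 331.9872 · e^0.106800 = 331.9872 × 1.112712 = €369.41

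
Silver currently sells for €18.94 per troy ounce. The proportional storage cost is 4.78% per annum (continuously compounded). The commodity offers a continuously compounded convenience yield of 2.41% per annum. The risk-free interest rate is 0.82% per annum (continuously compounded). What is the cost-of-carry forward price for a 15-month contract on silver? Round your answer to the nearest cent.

€19.71 per troy ounce

Net carry = r + u − y = 0.0082 + 0.0478 − 0.0241 = 0.0319
F = S·e^((r+u−y)T) = 18.94 · e^(0.0319 × 15/12) = 18.94 · e^0.039875
= 18.94 × 1.040681 = €19.71 per troy ounce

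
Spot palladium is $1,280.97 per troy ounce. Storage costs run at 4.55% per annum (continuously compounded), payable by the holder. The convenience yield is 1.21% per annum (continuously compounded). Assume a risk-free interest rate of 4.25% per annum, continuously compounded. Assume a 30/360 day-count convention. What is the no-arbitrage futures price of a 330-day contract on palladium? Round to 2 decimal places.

Net carry = r + u − y = 0.0425 + 0.0455 − 0.0121 = 0.0759
F = S·e^((r+u−y)T) = 1280.97 · e^(0.0759 × 330/360) = 1280.97 · e^0.06957500
= 1280.97 × 1.07205246 = $1,373.27 per troy ounce

$1,373.27 per troy ounce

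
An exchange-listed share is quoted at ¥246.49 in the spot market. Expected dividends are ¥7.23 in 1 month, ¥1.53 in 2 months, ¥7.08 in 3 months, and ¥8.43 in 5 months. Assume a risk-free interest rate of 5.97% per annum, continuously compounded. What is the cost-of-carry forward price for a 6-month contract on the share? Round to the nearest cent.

PV(dividends) I = 7.23·e^(−0.0597·1/12) + 1.53·e^(−0.0597·2/12) + 7.08·e^(−0.0597·3/12) + 8.43·e^(−0.0597·5/12)
I = 7.1941 + 1.5149 + 6.9751 + 8.2229 = 23.9070
F = (S − I)·e^(rT) = (246.49 − 23.9070) · e^(0.0597·6/12)
= 222.5830 · e^0.029850 = 222.5830 × 1.030300 = ¥229.33

¥229.33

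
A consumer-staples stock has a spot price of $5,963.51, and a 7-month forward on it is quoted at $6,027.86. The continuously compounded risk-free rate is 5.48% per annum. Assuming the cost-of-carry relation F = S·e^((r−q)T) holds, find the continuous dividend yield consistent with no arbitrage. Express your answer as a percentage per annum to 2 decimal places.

3.64%

From F = S·e^((r−q)T): (r − q) = ln(F/S)/T
ln(6027.86/5963.51) = ln(1.010791) = 0.010733
(r − q) = 0.010733 / (7/12) = 0.018399
q = r − ln(F/S)/T = 0.0548 − 0.018399 = 0.036401
q = 3.64%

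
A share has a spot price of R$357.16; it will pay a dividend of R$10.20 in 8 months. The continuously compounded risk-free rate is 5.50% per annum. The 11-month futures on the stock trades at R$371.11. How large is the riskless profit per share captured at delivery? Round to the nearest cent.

R$5.82 per share

PV(dividends) I = 10.20·e^(−0.0550·8/12) = 9.8328
Fair futures F* = (S − I)·e^(rT) = (357.16 − 9.8328)·e^0.050417 = 347.3272 × 1.051710 = 365.2875
Market R$371.11 > fair 365.2875: forward overpriced → cash-and-carry (borrow at r, buy the stock and collect the dividends, short the forward).
Profit at T = |F_mkt − F*| = |371.11 − 365.2875| = R$5.82 per share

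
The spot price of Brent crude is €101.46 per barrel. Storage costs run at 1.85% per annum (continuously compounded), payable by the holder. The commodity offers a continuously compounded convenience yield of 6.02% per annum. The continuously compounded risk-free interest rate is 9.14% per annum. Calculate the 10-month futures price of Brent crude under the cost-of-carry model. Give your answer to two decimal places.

€105.75 per barrel

Net carry = r + u − y = 0.0914 + 0.0185 − 0.0602 = 0.0497
F = S·e^((r+u−y)T) = 101.46 · e^(0.0497 × 10/12) = 101.46 · e^0.041417
= 101.46 × 1.042287 = €105.75 per barrel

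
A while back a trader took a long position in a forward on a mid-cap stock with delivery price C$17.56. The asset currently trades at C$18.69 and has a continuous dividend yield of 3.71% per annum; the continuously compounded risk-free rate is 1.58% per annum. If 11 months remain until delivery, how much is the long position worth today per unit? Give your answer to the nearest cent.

C$0.76

Current fair forward for the remaining 11 months: F = S·e^((r − q)·T), (r − q) = 0.0158 − 0.0371 = -0.0213
F = 18.69 · e^(-0.0213 × 11/12) = 18.69 × 0.980664 = 18.3286
Value of long forward = (F − K)·e^(−rT) = (18.3286 − 17.56) · e^(−0.0158·11/12)
= 0.7686 × 0.985621 = 0.76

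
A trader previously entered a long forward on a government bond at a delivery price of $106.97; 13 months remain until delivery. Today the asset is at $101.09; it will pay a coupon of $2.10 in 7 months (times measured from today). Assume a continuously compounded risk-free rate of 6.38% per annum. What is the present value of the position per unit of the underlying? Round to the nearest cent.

PV(remaining coupons) I = 2.10·e^(−0.0638·7/12) = 2.0233
Current forward F = (S − I)·e^(rT) = (101.09 − 2.0233)·e^(0.0638·13/12) = 99.0667 × 1.071561 = 106.1560
Value (long) = (F − K)·e^(−rT) = (106.1560 − 106.97) × 0.933218 = -0.7596
Value = -$0.76

-$0.76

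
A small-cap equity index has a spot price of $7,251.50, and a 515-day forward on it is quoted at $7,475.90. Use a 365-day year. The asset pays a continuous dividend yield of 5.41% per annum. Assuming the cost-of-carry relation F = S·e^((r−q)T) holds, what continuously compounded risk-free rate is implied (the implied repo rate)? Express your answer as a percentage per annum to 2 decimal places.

7.57%

From F = S·e^((r−q)T): (r − q) = ln(F/S)/T
ln(7475.90/7251.50) = ln(1.030945) = 0.030476
(r − q) = 0.030476 / (515/365) = 0.021599
r = ln(F/S)/T + q = 0.021599 + 0.0541 = 0.075699
r = 7.57%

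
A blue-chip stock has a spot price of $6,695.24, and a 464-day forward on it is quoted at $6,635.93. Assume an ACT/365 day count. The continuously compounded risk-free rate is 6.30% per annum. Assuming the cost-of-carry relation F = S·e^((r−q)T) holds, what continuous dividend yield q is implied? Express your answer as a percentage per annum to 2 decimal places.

From F = S·e^((r−q)T): (r − q) = ln(F/S)/T
ln(6635.93/6695.24) = ln(0.991141) = -0.008898
(r − q) = -0.008898 / (464/365) = -0.007000
q = r − ln(F/S)/T = 0.0630 + 0.007000 = 0.070000
q = 7.00%

7.00%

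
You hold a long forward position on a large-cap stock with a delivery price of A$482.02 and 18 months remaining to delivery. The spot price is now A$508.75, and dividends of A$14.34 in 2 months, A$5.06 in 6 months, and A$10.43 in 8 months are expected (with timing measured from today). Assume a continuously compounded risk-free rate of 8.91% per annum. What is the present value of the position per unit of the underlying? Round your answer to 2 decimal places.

PV(remaining dividends) I = 14.34·e^(−0.0891·2/12) + 5.06·e^(−0.0891·6/12) + 10.43·e^(−0.0891·8/12) = 28.7966
Current forward F = (S − I)·e^(rT) = (508.75 − 28.7966)·e^(0.0891·18/12) = 479.9534 × 1.142993 = 548.5834
Value (long) = (F − K)·e^(−rT) = (548.5834 − 482.02) × 0.874896 = 58.2361
Value = A$58.24

A$58.24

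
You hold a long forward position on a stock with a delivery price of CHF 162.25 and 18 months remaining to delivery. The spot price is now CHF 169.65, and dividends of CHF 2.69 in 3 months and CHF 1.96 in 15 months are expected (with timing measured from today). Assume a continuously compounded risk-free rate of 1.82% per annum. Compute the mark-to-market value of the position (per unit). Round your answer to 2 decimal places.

CHF 7.18

PV(remaining dividends) I = 2.69·e^(−0.0182·3/12) + 1.96·e^(−0.0182·15/12) = 4.5937
Current forward F = (S − I)·e^(rT) = (169.65 − 4.5937)·e^(0.0182·18/12) = 165.0563 × 1.027676 = 169.6244
Value (long) = (F − K)·e^(−rT) = (169.6244 − 162.25) × 0.973069 = 7.1758
Value = CHF 7.18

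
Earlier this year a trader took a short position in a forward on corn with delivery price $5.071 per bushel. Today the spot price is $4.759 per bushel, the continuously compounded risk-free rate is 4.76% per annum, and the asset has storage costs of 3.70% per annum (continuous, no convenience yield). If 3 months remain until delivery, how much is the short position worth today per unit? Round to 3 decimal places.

$0.208 per bushel

Current fair forward for the remaining 3 months: F = S·e^((r + u)·T), (r + u) = 0.0476 + 0.0370 = 0.0846
F = 4.759 · e^(0.0846 × 3/12) = 4.759 × 1.021375 = 4.8607
Value of long forward = (F − K)·e^(−rT) = (4.8607 − 5.071) · e^(−0.0476·3/12)
= -0.2103 × 0.988171 = -0.208
Short position value = −(long value) = $0.208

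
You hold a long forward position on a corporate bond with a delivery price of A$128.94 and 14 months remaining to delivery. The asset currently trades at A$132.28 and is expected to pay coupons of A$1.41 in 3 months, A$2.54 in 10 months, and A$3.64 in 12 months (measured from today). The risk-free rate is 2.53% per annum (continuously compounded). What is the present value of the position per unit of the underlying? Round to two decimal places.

-A$0.35

PV(remaining coupons) I = 1.41·e^(−0.0253·3/12) + 2.54·e^(−0.0253·10/12) + 3.64·e^(−0.0253·12/12) = 7.4372
Current forward F = (S − I)·e^(rT) = (132.28 − 7.4372)·e^(0.0253·14/12) = 124.8428 × 1.029957 = 128.5827
Value (long) = (F − K)·e^(−rT) = (128.5827 − 128.94) × 0.970915 = -0.3469
Value = -A$0.35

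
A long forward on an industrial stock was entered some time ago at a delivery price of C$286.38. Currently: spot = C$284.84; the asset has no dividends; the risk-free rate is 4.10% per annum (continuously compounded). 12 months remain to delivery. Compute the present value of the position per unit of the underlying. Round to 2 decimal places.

C$9.96

Current fair forward for the remaining 12 months: F = S·e^(r·T), r = 0.0410
F = 284.84 · e^(0.0410 × 12/12) = 284.84 × 1.041852 = 296.7611
Value of long forward = (F − K)·e^(−rT) = (296.7611 − 286.38) · e^(−0.0410·12/12)
= 10.3811 × 0.959829 = 9.96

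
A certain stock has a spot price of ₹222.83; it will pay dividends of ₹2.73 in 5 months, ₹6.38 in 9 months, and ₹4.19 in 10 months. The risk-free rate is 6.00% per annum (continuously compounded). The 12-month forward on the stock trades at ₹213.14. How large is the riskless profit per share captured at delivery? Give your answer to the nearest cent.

₹9.93 per share

PV(dividends) I = 2.73·e^(−0.0600·5/12) + 6.38·e^(−0.0600·9/12) + 4.19·e^(−0.0600·10/12) = 12.7475
Fair forward F* = (S − I)·e^(rT) = (222.83 − 12.7475)·e^0.060000 = 210.0825 × 1.061837 = 223.0734
Market ₹213.14 < fair 223.0734: forward underpriced → reverse cash-and-carry (short the stock, invest proceeds at r, pay the dividends, go long the forward).
Profit at T = |F_mkt − F*| = |213.14 − 223.0734| = ₹9.93 per share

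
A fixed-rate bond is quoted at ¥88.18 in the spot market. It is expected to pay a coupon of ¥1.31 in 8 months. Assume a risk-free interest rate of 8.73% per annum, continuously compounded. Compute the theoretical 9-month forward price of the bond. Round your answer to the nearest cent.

¥92.83

PV(coupons) I = 1.31·e^(−0.0873·8/12)
I = 1.2359
F = (S − I)·e^(rT) = (88.18 − 1.2359) · e^(0.0873·9/12)
= 86.9441 · e^0.065475 = 86.9441 × 1.067666 = ¥92.83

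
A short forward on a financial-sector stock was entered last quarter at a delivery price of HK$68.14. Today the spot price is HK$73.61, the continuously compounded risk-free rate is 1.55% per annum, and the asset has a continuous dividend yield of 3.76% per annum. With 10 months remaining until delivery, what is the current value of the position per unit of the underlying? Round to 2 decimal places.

Current fair forward for the remaining 10 months: F = S·e^((r − q)·T), (r − q) = 0.0155 − 0.0376 = -0.0221
F = 73.61 · e^(-0.0221 × 10/12) = 73.61 × 0.981752 = 72.2668
Value of long forward = (F − K)·e^(−rT) = (72.2668 − 68.14) · e^(−0.0155·10/12)
= 4.1268 × 0.987166 = 4.07
Short position value = −(long value) = -HK$4.07

-HK$4.07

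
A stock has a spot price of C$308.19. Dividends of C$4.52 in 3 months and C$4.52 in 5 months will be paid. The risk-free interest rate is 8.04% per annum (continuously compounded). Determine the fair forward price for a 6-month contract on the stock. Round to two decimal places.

C$311.67

PV(dividends) I = 4.52·e^(−0.0804·3/12) + 4.52·e^(−0.0804·5/12)
I = 4.4301 + 4.3711 = 8.8012
F = (S − I)·e^(rT) = (308.19 − 8.8012) · e^(0.0804·6/12)
= 299.3888 · e^0.040200 = 299.3888 × 1.041019 = C$311.67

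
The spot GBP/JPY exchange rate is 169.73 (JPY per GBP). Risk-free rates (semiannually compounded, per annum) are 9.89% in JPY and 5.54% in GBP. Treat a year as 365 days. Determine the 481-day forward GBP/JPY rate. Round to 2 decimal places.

179.36

By covered interest parity, F = S · (1+r_JPY/2)^(2T) / (1+r_GBP/2)^(2T)
= 169.73 × 1.135657 / 1.074670 = 169.73 × 1.056750
F = 179.36 JPY per GBP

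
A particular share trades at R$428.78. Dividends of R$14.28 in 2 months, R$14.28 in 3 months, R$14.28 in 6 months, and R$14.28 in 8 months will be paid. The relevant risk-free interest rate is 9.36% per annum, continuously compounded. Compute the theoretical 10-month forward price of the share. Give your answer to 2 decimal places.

R$404.05

PV(dividends) I = 14.28·e^(−0.0936·2/12) + 14.28·e^(−0.0936·3/12) + 14.28·e^(−0.0936·6/12) + 14.28·e^(−0.0936·8/12)
I = 14.0590 + 13.9497 + 13.6271 + 13.4162 = 55.0520
F = (S − I)·e^(rT) = (428.78 − 55.0520) · e^(0.0936·10/12)
= 373.7280 · e^0.078000 = 373.7280 × 1.081123 = R$404.05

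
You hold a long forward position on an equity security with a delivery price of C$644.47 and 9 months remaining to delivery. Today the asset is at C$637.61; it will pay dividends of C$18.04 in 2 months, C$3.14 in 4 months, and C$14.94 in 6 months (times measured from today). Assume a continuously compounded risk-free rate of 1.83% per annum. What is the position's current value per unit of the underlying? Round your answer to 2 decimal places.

-C$33.98

PV(remaining dividends) I = 18.04·e^(−0.0183·2/12) + 3.14·e^(−0.0183·4/12) + 14.94·e^(−0.0183·6/12) = 35.9099
Current forward F = (S − I)·e^(rT) = (637.61 − 35.9099)·e^(0.0183·9/12) = 601.7001 × 1.013820 = 610.0156
Value (long) = (F − K)·e^(−rT) = (610.0156 − 644.47) × 0.986369 = -33.9848
Value = -C$33.98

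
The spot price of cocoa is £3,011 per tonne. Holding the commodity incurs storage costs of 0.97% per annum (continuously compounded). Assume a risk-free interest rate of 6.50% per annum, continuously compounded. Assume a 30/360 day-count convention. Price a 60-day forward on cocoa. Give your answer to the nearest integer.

Net carry = r + u − y = 0.0650 + 0.0097 − 0.0000 = 0.0747
F = S·e^((r+u−y)T) = 3011 · e^(0.0747 × 60/360) = 3011 · e^0.012450
= 3011 × 1.012528 = £3,049 per tonne

£3,049 per tonne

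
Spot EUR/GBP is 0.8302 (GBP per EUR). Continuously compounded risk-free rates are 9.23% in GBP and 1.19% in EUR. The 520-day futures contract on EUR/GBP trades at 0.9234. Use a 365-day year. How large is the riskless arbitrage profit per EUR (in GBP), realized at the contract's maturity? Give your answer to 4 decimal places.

Fair futures: F* = S·e^(carry·T), with carry = (r_GBP − r_EUR) = 0.0923 − 0.0119 = 0.0804
F* = 0.8302 · e^(0.0804 × 520/365) = 0.8302 · e^0.114542 = 0.8302 × 1.121360 = 0.9310
Market 0.9234 < fair 0.9310: forward underpriced → reverse cash-and-carry (short spot, go long the forward).
At maturity, profit = |F_mkt − F*| = |0.9234 − 0.9310| = 0.0076 per EUR (in GBP)

0.0076 per EUR (in GBP)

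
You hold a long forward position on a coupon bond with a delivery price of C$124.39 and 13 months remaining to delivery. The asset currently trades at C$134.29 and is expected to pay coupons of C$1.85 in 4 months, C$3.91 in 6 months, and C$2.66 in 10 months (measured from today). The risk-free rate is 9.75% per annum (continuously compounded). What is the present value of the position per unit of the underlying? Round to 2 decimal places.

C$14.40

PV(remaining coupons) I = 1.85·e^(−0.0975·4/12) + 3.91·e^(−0.0975·6/12) + 2.66·e^(−0.0975·10/12) = 7.9672
Current forward F = (S − I)·e^(rT) = (134.29 − 7.9672)·e^(0.0975·13/12) = 126.3228 × 1.111405 = 140.3958
Value (long) = (F − K)·e^(−rT) = (140.3958 − 124.39) × 0.899762 = 14.4014
Value = C$14.40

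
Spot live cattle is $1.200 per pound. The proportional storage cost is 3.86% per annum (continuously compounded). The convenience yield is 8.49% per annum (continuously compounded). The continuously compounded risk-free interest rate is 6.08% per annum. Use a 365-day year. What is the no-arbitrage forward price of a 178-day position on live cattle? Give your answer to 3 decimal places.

Net carry = r + u − y = 0.0608 + 0.0386 − 0.0849 = 0.0145
F = S·e^((r+u−y)T) = 1.200 · e^(0.0145 × 178/365) = 1.200 · e^0.007071
= 1.200 × 1.007096 = $1.209 per pound

$1.209 per pound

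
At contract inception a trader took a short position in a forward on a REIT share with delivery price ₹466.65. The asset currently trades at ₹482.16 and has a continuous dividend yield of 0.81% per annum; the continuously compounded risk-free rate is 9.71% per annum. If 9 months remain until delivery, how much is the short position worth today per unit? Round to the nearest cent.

-₹45.37

Current fair forward for the remaining 9 months: F = S·e^((r − q)·T), (r − q) = 0.0971 − 0.0081 = 0.0890
F = 482.16 · e^(0.0890 × 9/12) = 482.16 × 1.069028 = 515.4425
Value of long forward = (F − K)·e^(−rT) = (515.4425 − 466.65) · e^(−0.0971·9/12)
= 48.7925 × 0.929764 = 45.37
Short position value = −(long value) = -₹45.37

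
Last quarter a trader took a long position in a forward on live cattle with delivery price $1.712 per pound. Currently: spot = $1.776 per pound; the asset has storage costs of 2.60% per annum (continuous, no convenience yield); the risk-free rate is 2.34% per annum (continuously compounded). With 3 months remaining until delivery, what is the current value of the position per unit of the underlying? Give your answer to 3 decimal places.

Current fair forward for the remaining 3 months: F = S·e^((r + u)·T), (r + u) = 0.0234 + 0.0260 = 0.0494
F = 1.776 · e^(0.0494 × 3/12) = 1.776 × 1.012427 = 1.7981
Value of long forward = (F − K)·e^(−rT) = (1.7981 − 1.712) · e^(−0.0234·3/12)
= 0.0861 × 0.994167 = 0.086

$0.086 per pound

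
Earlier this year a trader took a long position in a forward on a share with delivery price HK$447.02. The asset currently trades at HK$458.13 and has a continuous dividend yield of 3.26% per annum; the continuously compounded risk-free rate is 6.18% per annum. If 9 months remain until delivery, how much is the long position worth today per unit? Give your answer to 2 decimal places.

Current fair forward for the remaining 9 months: F = S·e^((r − q)·T), (r − q) = 0.0618 − 0.0326 = 0.0292
F = 458.13 · e^(0.0292 × 9/12) = 458.13 × 1.022142 = 468.2739
Value of long forward = (F − K)·e^(−rT) = (468.2739 − 447.02) · e^(−0.0618·9/12)
= 21.2539 × 0.954708 = 20.29

HK$20.29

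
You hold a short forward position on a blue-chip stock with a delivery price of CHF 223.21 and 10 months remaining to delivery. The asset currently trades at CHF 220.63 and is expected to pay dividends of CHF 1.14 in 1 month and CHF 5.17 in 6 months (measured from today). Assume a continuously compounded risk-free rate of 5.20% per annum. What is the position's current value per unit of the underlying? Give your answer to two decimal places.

PV(remaining dividends) I = 1.14·e^(−0.0520·1/12) + 5.17·e^(−0.0520·6/12) = 6.1724
Current forward F = (S − I)·e^(rT) = (220.63 − 6.1724)·e^(0.0520·10/12) = 214.4576 × 1.044286 = 223.9551
Value (long) = (F − K)·e^(−rT) = (223.9551 − 223.21) × 0.957592 = 0.7135
Short position value = −(long value) = -CHF 0.71

-CHF 0.71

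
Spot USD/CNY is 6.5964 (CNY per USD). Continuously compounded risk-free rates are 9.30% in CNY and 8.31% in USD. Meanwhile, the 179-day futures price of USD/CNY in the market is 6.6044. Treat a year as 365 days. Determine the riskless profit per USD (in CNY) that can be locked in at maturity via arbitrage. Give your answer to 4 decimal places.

0.0241 per USD (in CNY)

Fair futures: F* = S·e^(carry·T), with carry = (r_CNY − r_USD) = 0.0930 − 0.0831 = 0.0099
F* = 6.5964 · e^(0.0099 × 179/365) = 6.5964 · e^0.004855 = 6.5964 × 1.004867 = 6.6285
Market 6.6044 < fair 6.6285: forward underpriced → reverse cash-and-carry (short spot, go long the forward).
At maturity, profit = |F_mkt − F*| = |6.6044 − 6.6285| = 0.0241 per USD (in CNY)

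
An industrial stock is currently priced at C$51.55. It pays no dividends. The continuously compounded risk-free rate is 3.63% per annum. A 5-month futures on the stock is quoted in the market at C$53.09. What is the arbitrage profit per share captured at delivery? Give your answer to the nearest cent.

Fair futures: F* = S·e^(carry·T), with carry = r = 0.0363
F* = 51.55 · e^(0.0363 × 5/12) = 51.55 · e^0.015125 = 51.55 × 1.015240 = C$52.3356
Market C$53.09 > fair C$52.3356: forward overpriced → cash-and-carry (buy spot, short the forward).
At maturity, profit = |F_mkt − F*| = |53.09 − 52.3356| = C$0.75 per share

C$0.75 per share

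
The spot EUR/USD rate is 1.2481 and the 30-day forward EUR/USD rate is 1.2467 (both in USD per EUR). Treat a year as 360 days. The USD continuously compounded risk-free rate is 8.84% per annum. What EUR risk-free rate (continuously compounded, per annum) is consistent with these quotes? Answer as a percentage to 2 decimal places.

10.19%

F = S·e^((r_USD − r_EUR)T) ⇒ r_EUR = r_USD − ln(F/S)/T
ln(1.2467/1.2481) = -0.001122; /(30/360) = -0.013464
r_EUR = 0.0884 + 0.013464 = 0.101864
r_EUR = 10.19%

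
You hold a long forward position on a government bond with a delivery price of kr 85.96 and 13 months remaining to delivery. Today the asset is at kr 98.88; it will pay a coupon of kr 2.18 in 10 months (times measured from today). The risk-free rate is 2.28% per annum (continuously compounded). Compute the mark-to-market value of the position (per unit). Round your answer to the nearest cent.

PV(remaining coupons) I = 2.18·e^(−0.0228·10/12) = 2.1390
Current forward F = (S − I)·e^(rT) = (98.88 − 2.1390)·e^(0.0228·13/12) = 96.7410 × 1.025008 = 99.1603
Value (long) = (F − K)·e^(−rT) = (99.1603 − 85.96) × 0.975603 = 12.8783
Value = kr 12.88

kr 12.88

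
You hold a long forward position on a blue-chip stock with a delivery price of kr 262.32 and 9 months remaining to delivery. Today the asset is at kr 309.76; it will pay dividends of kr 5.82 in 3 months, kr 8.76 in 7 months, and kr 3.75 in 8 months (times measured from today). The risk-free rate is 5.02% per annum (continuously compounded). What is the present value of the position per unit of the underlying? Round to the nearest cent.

PV(remaining dividends) I = 5.82·e^(−0.0502·3/12) + 8.76·e^(−0.0502·7/12) + 3.75·e^(−0.0502·8/12) = 17.8812
Current forward F = (S − I)·e^(rT) = (309.76 − 17.8812)·e^(0.0502·9/12) = 291.8788 × 1.038368 = 303.0776
Value (long) = (F − K)·e^(−rT) = (303.0776 − 262.32) × 0.963050 = 39.2516
Value = kr 39.25

kr 39.25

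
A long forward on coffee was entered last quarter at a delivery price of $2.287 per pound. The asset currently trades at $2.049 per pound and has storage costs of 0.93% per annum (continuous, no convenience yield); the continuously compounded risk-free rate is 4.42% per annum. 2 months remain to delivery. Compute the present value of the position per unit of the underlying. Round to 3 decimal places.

Current fair forward for the remaining 2 months: F = S·e^((r + u)·T), (r + u) = 0.0442 + 0.0093 = 0.0535
F = 2.049 · e^(0.0535 × 2/12) = 2.049 × 1.008957 = 2.0674
Value of long forward = (F − K)·e^(−rT) = (2.0674 − 2.287) · e^(−0.0442·2/12)
= -0.2196 × 0.992660 = -0.218

-$0.218 per pound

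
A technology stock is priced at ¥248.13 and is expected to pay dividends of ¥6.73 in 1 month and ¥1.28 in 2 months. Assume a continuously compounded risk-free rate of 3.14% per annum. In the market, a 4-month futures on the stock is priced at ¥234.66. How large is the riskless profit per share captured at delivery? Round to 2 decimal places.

PV(dividends) I = 6.73·e^(−0.0314·1/12) + 1.28·e^(−0.0314·2/12) = 7.9857
Fair futures F* = (S − I)·e^(rT) = (248.13 − 7.9857)·e^0.010467 = 240.1443 × 1.010522 = 242.6711
Market ¥234.66 < fair 242.6711: forward underpriced → reverse cash-and-carry (short the stock, invest proceeds at r, pay the dividends, go long the forward).
Profit at T = |F_mkt − F*| = |234.66 − 242.6711| = ¥8.01 per share

¥8.01 per share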